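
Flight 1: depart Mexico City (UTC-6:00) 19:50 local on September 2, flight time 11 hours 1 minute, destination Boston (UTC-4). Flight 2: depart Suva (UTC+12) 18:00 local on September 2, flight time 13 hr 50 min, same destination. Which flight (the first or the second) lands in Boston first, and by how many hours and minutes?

the second, by 17 hours 1 minute

Flight 1 in UTC: 19:50 + 6:00 = 01:50 on Sep 3.
+11 hours and 1 minute → arrive 12:51 UTC on Sep 3.
Flight 2 in UTC: 18:00 − 12:00 = 06:00 on Sep 2.
+13 hours and 50 minutes → arrive 19:50 UTC on Sep 2.
Flight 2 lands earlier by 17 hours 1 minute.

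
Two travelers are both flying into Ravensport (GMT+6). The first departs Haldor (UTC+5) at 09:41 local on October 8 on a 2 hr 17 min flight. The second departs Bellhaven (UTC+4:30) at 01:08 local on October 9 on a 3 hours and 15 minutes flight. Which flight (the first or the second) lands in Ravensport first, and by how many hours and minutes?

the first, by 16 hours 55 minutes

Flight 1 in UTC: 09:41 − 5:00 = 04:41 on Oct 8.
+2 hours and 17 minutes → arrive 06:58 UTC on Oct 8.
Flight 2 in UTC: 01:08 − 4:30 = 20:38 on Oct 8.
+3 hours 15 minutes → arrive 23:53 UTC on Oct 8.
Flight 1 lands earlier by 16 hours 55 minutes.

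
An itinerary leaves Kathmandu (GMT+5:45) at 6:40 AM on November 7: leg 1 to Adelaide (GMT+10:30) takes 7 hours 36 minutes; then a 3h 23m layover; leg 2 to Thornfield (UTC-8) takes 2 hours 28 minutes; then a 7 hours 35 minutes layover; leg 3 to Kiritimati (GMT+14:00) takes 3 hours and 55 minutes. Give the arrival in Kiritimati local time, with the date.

Convert departure to UTC: 6:40 AM − 5:45 = 12:55 AM UTC on Nov 7.
Add 7 hours and 36 minutes leg 1 → 8:31 AM UTC.
Add 3 hours and 23 minutes layover in Adelaide → 11:54 AM UTC.
Add 2 hours and 28 minutes leg 2 → 2:22 PM UTC.
Add 7 hours 35 minutes layover in Thornfield → 9:57 PM UTC.
Add 3 hours 55 minutes leg 3 → 1:52 AM UTC (Nov 8).
Kiritimati is UTC+14:00, so local arrival = 1:52 AM + 14:00 = 3:52 PM on Nov 8.

3:52 PM on November 8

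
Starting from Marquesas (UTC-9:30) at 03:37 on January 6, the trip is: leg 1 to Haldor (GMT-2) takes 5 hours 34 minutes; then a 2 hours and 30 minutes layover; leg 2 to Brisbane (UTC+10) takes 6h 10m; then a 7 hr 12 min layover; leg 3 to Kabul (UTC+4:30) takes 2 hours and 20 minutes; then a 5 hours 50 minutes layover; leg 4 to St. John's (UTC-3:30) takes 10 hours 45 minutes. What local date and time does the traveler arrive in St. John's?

Convert departure to UTC: 03:37 + 9:30 = 13:07 UTC on Jan 6.
Add 5 hours and 34 minutes leg 1 → 18:41 UTC.
Add 2 hours and 30 minutes layover in Haldor → 21:11 UTC.
Add 6 hours 10 minutes leg 2 → 03:21 UTC (Jan 7).
Add 7 hours and 12 minutes layover in Brisbane → 10:33 UTC.
Add 2 hours 20 minutes leg 3 → 12:53 UTC.
Add 5 hours 50 minutes layover in Kabul → 18:43 UTC.
Add 10 hours and 45 minutes leg 4 → 05:28 UTC (Jan 8).
St. John's is UTC−3:30, so local arrival = 05:28 − 3:30 = 01:58 on Jan 8.

01:58 on January 8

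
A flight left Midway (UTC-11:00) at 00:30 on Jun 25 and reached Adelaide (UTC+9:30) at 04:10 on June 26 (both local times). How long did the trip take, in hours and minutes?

7 hours 10 minutes

Departure in UTC: 00:30 + 11:00 = 11:30 on Jun 25.
Arrival in UTC: 04:10 − 9:30 = 18:40 on Jun 25.
Elapsed = 18:40 − 11:30 = 7 hours 10 minutes.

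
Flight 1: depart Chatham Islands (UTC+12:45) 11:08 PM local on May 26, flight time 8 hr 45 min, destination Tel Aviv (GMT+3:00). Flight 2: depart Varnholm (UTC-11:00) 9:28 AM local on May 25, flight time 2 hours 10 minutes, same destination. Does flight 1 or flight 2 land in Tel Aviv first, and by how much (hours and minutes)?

the second, by 20 hours 30 minutes

Flight 1 in UTC: 11:08 PM − 12:45 = 10:23 AM on May 26.
+8 hours and 45 minutes → arrive 7:08 PM UTC on May 26.
Flight 2 in UTC: 9:28 AM + 11:00 = 8:28 PM on May 25.
+2 hours and 10 minutes → arrive 10:38 PM UTC on May 25.
Flight 2 lands earlier by 20 hours 30 minutes.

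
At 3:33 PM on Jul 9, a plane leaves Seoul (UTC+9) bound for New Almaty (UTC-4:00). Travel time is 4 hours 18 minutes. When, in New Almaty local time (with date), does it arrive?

6:51 AM on Jul 9

Convert departure to UTC: 3:33 PM − 9:00 = 6:33 AM UTC on Jul 9.
Add 4 hours and 18 minutes travel time → 10:51 AM UTC.
New Almaty is UTC−4:00, so local arrival = 10:51 AM − 4:00 = 6:51 AM on Jul 9.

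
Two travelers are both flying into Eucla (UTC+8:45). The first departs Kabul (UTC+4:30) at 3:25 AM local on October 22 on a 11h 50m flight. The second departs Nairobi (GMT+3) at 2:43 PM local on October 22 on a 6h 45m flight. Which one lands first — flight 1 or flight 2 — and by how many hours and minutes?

the first, by 7 hours 43 minutes

Flight 1 in UTC: 3:25 AM − 4:30 = 10:55 PM on Oct 21.
+11 hours and 50 minutes → arrive 10:45 AM UTC on Oct 22.
Flight 2 in UTC: 2:43 PM − 3:00 = 11:43 AM on Oct 22.
+6 hours 45 minutes → arrive 6:28 PM UTC on Oct 22.
Flight 1 lands earlier by 7 hours 43 minutes.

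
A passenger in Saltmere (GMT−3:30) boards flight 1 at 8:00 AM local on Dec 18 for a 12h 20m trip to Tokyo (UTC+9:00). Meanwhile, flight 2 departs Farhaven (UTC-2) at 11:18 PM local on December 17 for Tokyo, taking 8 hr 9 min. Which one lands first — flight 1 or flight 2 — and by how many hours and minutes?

the second, by 14 hours 23 minutes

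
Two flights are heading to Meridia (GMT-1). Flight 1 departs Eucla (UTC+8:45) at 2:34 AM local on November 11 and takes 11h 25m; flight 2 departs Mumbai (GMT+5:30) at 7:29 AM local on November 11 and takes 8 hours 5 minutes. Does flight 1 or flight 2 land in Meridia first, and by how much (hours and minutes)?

the first, by 4 hours 50 minutes

Flight 1 in UTC: 2:34 AM − 8:45 = 5:49 PM on Nov 10.
+11 hours 25 minutes → arrive 5:14 AM UTC on Nov 11.
Flight 2 in UTC: 7:29 AM − 5:30 = 1:59 AM on Nov 11.
+8 hours and 5 minutes → arrive 10:04 AM UTC on Nov 11.
Flight 1 lands earlier by 4 hours 50 minutes.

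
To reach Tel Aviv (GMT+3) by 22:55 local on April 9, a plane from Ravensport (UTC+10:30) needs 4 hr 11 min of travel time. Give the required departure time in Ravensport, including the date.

02:14 on April 10

Target arrival in UTC: 22:55 − 3:00 = 19:55 on Apr 9.
Subtract 4 hours and 11 minutes → departure 15:44 UTC on Apr 9.
Ravensport is UTC+10:30: 15:44 + 10:30 = 02:14 on Apr 10.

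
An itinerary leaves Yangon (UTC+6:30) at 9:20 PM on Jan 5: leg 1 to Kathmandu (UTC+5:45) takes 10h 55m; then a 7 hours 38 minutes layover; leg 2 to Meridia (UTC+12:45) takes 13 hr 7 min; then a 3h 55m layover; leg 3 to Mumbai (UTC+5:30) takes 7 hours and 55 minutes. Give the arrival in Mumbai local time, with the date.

3:50 PM on January 7

Convert departure to UTC: 9:20 PM − 6:30 = 2:50 PM UTC on Jan 5.
Add 10 hours 55 minutes leg 1 → 1:45 AM UTC (Jan 6).
Add 7 hours and 38 minutes layover in Kathmandu → 9:23 AM UTC.
Add 13 hours and 7 minutes leg 2 → 10:30 PM UTC.
Add 3 hours and 55 minutes layover in Meridia → 2:25 AM UTC (Jan 7).
Add 7 hours and 55 minutes leg 3 → 10:20 AM UTC.
Mumbai is UTC+5:30, so local arrival = 10:20 AM + 5:30 = 3:50 PM on Jan 7.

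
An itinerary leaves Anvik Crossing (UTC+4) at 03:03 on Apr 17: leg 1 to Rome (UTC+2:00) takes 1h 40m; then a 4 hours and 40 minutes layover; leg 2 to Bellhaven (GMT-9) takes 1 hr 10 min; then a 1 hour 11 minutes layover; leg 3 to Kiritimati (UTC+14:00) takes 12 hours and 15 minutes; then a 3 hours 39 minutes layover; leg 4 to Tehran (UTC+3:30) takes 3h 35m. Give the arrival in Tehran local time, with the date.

Convert departure to UTC: 03:03 − 4:00 = 23:03 UTC on Apr 16.
Add 1 hour and 40 minutes leg 1 → 00:43 UTC (Apr 17).
Add 4 hours and 40 minutes layover in Rome → 05:23 UTC.
Add 1 hour 10 minutes leg 2 → 06:33 UTC.
Add 1 hour 11 minutes layover in Bellhaven → 07:44 UTC.
Add 12 hours 15 minutes leg 3 → 19:59 UTC.
Add 3 hours and 39 minutes layover in Kiritimati → 23:38 UTC.
Add 3 hours 35 minutes leg 4 → 03:13 UTC (Apr 18).
Tehran is UTC+3:30, so local arrival = 03:13 + 3:30 = 06:43 on Apr 18.

06:43 on Apr 18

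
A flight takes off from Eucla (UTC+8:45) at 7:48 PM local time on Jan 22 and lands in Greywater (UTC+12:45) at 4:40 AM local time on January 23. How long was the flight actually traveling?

Greywater is 4:00 ahead of Eucla.
Clock-face elapsed time (ignoring zones) is 8 hours 52 minutes.
Actual elapsed = 8 hours 52 minutes − 4:00 = 4 hours 52 minutes.

4 hours 52 minutes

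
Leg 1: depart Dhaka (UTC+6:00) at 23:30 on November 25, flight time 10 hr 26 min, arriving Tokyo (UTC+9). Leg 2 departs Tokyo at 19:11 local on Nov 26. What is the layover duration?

6 hours 15 minutes

Convert departure to UTC: 23:30 − 6:00 = 17:30 UTC on Nov 25.
Add 10 hours and 26 minutes flight time → 03:56 UTC (Nov 26).
Tokyo is UTC+9:00, so local arrival = 03:56 + 9:00 = 12:56 on Nov 26.
Layover = 19:11 − 12:56 = 6 hours 15 minutes.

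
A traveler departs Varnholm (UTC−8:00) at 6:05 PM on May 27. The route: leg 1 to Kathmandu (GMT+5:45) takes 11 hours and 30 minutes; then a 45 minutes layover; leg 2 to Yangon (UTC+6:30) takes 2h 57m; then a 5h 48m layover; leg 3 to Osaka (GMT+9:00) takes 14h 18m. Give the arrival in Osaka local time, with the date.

Convert departure to UTC: 6:05 PM + 8:00 = 2:05 AM UTC on May 28.
Add 11 hours 30 minutes leg 1 → 1:35 PM UTC.
Add 45 minutes layover in Kathmandu → 2:20 PM UTC.
Add 2 hours 57 minutes leg 2 → 5:17 PM UTC.
Add 5 hours and 48 minutes layover in Yangon → 11:05 PM UTC.
Add 14 hours and 18 minutes leg 3 → 1:23 PM UTC (May 29).
Osaka is UTC+9:00, so local arrival = 1:23 PM + 9:00 = 10:23 PM on May 29.

10:23 PM on May 29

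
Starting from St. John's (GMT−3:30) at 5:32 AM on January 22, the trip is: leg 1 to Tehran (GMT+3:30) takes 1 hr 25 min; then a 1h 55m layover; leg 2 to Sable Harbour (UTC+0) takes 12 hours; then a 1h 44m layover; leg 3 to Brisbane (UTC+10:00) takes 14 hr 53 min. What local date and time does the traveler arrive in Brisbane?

2:59 AM on Jan 24

Convert departure to UTC: 5:32 AM + 3:30 = 9:02 AM UTC on Jan 22.
Add 1 hour 25 minutes leg 1 → 10:27 AM UTC.
Add 1 hour 55 minutes layover in Tehran → 12:22 PM UTC.
Add 12 hours leg 2 → 12:22 AM UTC (Jan 23).
Add 1 hour and 44 minutes layover in Sable Harbour → 2:06 AM UTC.
Add 14 hours and 53 minutes leg 3 → 4:59 PM UTC.
Brisbane is UTC+10:00, so local arrival = 4:59 PM + 10:00 = 2:59 AM on Jan 24.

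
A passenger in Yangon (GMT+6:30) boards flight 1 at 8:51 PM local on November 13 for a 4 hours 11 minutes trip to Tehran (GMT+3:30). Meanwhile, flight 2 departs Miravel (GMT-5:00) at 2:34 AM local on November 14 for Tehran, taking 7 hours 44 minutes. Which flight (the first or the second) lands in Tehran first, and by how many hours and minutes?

the first, by 20 hours 46 minutes

Flight 1 in UTC: 8:51 PM − 6:30 = 2:21 PM on Nov 13.
+4 hours and 11 minutes → arrive 6:32 PM UTC on Nov 13.
Flight 2 in UTC: 2:34 AM + 5:00 = 7:34 AM on Nov 14.
+7 hours 44 minutes → arrive 3:18 PM UTC on Nov 14.
Flight 1 lands earlier by 20 hours 46 minutes.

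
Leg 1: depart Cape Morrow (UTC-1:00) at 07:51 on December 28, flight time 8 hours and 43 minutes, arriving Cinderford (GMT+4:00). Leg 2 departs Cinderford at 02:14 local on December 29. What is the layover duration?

Convert departure to UTC: 07:51 + 1:00 = 08:51 UTC on Dec 28.
Add 8 hours 43 minutes flight time → 17:34 UTC.
Cinderford is UTC+4:00, so local arrival = 17:34 + 4:00 = 21:34 on Dec 28.
Layover = 02:14 − 21:34 (+1 day) = 4 hours 40 minutes.

4 hours 40 minutes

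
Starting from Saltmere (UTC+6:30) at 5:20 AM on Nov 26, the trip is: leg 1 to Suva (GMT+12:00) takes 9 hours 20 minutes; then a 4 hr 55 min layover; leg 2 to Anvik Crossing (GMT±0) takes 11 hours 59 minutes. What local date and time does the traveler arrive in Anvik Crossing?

Convert departure to UTC: 5:20 AM − 6:30 = 10:50 PM UTC on Nov 25.
Add 9 hours 20 minutes leg 1 → 8:10 AM UTC (Nov 26).
Add 4 hours 55 minutes layover in Suva → 1:05 PM UTC.
Add 11 hours and 59 minutes leg 2 → 1:04 AM UTC (Nov 27).
Anvik Crossing is UTC+0, so local arrival is the same: 1:04 AM on Nov 27.

1:04 AM on November 27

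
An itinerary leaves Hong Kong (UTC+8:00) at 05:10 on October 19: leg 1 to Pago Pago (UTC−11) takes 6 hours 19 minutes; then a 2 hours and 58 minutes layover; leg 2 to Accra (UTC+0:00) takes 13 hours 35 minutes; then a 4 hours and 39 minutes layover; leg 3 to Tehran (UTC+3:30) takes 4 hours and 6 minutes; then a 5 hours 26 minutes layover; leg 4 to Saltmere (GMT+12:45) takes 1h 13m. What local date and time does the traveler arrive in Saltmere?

00:11 on October 21

Convert departure to UTC: 05:10 − 8:00 = 21:10 UTC on Oct 18.
Add 6 hours and 19 minutes leg 1 → 03:29 UTC (Oct 19).
Add 2 hours 58 minutes layover in Pago Pago → 06:27 UTC.
Add 13 hours and 35 minutes leg 2 → 20:02 UTC.
Add 4 hours 39 minutes layover in Accra → 00:41 UTC (Oct 20).
Add 4 hours 6 minutes leg 3 → 04:47 UTC.
Add 5 hours and 26 minutes layover in Tehran → 10:13 UTC.
Add 1 hour 13 minutes leg 4 → 11:26 UTC.
Saltmere is UTC+12:45, so local arrival = 11:26 + 12:45 = 00:11 on Oct 21.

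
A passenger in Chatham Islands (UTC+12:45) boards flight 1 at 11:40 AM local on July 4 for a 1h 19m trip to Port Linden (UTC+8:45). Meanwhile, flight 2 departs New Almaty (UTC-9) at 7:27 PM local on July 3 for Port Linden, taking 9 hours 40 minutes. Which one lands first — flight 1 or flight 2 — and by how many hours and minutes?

the first, by 13 hours 53 minutes

Flight 1 in UTC: 11:40 AM − 12:45 = 10:55 PM on Jul 3.
+1 hour 19 minutes → arrive 12:14 AM UTC on Jul 4.
Flight 2 in UTC: 7:27 PM + 9:00 = 4:27 AM on Jul 4.
+9 hours 40 minutes → arrive 2:07 PM UTC on Jul 4.
Flight 1 lands earlier by 13 hours 53 minutes.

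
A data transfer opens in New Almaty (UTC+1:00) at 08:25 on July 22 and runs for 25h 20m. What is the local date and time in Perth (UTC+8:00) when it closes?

Convert start to UTC: 08:25 − 1:00 = 07:25 UTC on Jul 22.
Add 25 hours 20 minutes duration → 08:45 UTC (Jul 23).
Perth is UTC+8:00, so local end time = 08:45 + 8:00 = 16:45 on Jul 23.

16:45 on July 23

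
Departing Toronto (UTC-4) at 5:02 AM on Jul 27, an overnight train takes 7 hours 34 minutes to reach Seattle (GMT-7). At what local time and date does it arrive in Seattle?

9:36 AM on July 27

Convert departure to UTC: 5:02 AM + 4:00 = 9:02 AM UTC on Jul 27.
Add 7 hours and 34 minutes travel time → 4:36 PM UTC.
Seattle is UTC−7:00, so local arrival = 4:36 PM − 7:00 = 9:36 AM on Jul 27.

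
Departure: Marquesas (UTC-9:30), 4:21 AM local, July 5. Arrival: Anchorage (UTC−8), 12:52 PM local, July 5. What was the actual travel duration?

7 hours 1 minute

Departure in UTC: 4:21 AM + 9:30 = 1:51 PM on Jul 5.
Arrival in UTC: 12:52 PM + 8:00 = 8:52 PM on Jul 5.
Elapsed = 8:52 PM − 1:51 PM = 7 hours 1 minute.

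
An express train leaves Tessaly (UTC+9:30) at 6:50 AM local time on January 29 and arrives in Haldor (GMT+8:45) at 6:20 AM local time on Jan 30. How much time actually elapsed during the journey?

Departure in UTC: 6:50 AM − 9:30 = 9:20 PM on Jan 28.
Arrival in UTC: 6:20 AM − 8:45 = 9:35 PM on Jan 29.
Elapsed = 9:35 PM − 9:20 PM (+1 day) = 24 hours 15 minutes.

24 hours 15 minutes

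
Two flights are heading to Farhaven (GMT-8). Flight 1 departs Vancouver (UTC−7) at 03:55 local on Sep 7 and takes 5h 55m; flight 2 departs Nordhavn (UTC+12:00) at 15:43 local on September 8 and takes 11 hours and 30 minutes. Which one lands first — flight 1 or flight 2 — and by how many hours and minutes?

Flight 1 in UTC: 03:55 + 7:00 = 10:55 on Sep 7.
+5 hours 55 minutes → arrive 16:50 UTC on Sep 7.
Flight 2 in UTC: 15:43 − 12:00 = 03:43 on Sep 8.
+11 hours 30 minutes → arrive 15:13 UTC on Sep 8.
Flight 1 lands earlier by 22 hours 23 minutes.

the first, by 22 hours 23 minutes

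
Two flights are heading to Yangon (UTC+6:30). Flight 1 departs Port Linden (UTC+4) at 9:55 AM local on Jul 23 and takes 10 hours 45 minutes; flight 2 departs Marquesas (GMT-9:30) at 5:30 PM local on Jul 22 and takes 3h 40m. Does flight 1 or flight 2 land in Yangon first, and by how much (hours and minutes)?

Flight 1 in UTC: 9:55 AM − 4:00 = 5:55 AM on Jul 23.
+10 hours 45 minutes → arrive 4:40 PM UTC on Jul 23.
Flight 2 in UTC: 5:30 PM + 9:30 = 3:00 AM on Jul 23.
+3 hours 40 minutes → arrive 6:40 AM UTC on Jul 23.
Flight 2 lands earlier by 10 hours.

the second, by 10 hours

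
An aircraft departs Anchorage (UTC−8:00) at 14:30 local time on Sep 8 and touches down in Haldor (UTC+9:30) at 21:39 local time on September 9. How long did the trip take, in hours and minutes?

13 hours 39 minutes

Departure in UTC: 14:30 + 8:00 = 22:30 on Sep 8.
Arrival in UTC: 21:39 − 9:30 = 12:09 on Sep 9.
Elapsed = 12:09 − 22:30 (+1 day) = 13 hours 39 minutes.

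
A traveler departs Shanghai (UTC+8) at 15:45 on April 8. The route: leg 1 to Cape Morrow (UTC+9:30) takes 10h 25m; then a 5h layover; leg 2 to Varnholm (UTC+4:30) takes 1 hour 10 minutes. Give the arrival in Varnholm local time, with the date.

04:50 on April 9

Convert departure to UTC: 15:45 − 8:00 = 07:45 UTC on Apr 8.
Add 10 hours and 25 minutes leg 1 → 18:10 UTC.
Add 5 hours layover in Cape Morrow → 23:10 UTC.
Add 1 hour 10 minutes leg 2 → 00:20 UTC (Apr 9).
Varnholm is UTC+4:30, so local arrival = 00:20 + 4:30 = 04:50 on Apr 9.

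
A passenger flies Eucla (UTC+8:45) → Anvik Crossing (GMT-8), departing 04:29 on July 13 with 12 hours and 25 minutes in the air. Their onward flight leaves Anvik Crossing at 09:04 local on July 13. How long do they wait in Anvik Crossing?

Convert departure to UTC: 04:29 − 8:45 = 19:44 UTC on Jul 12.
Add 12 hours and 25 minutes flight time → 08:09 UTC (Jul 13).
Anvik Crossing is UTC−8:00, so local arrival = 08:09 − 8:00 = 00:09 on Jul 13.
Layover = 09:04 − 00:09 = 8 hours 55 minutes.

8 hours 55 minutes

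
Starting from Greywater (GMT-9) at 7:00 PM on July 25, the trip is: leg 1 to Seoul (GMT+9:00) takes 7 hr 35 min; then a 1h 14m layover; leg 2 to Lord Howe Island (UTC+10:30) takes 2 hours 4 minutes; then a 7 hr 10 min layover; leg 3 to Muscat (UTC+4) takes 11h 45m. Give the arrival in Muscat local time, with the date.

Convert departure to UTC: 7:00 PM + 9:00 = 4:00 AM UTC on Jul 26.
Add 7 hours and 35 minutes leg 1 → 11:35 AM UTC.
Add 1 hour 14 minutes layover in Seoul → 12:49 PM UTC.
Add 2 hours 4 minutes leg 2 → 2:53 PM UTC.
Add 7 hours and 10 minutes layover in Lord Howe Island → 10:03 PM UTC.
Add 11 hours 45 minutes leg 3 → 9:48 AM UTC (Jul 27).
Muscat is UTC+4:00, so local arrival = 9:48 AM + 4:00 = 1:48 PM on Jul 27.

1:48 PM on July 27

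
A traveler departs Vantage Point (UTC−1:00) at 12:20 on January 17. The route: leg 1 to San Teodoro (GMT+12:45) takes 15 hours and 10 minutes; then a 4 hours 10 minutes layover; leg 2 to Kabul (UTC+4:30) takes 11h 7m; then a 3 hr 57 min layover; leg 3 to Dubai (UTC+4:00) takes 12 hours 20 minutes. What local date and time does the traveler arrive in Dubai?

16:04 on Jan 19

Convert departure to UTC: 12:20 + 1:00 = 13:20 UTC on Jan 17.
Add 15 hours 10 minutes leg 1 → 04:30 UTC (Jan 18).
Add 4 hours 10 minutes layover in San Teodoro → 08:40 UTC.
Add 11 hours and 7 minutes leg 2 → 19:47 UTC.
Add 3 hours 57 minutes layover in Kabul → 23:44 UTC.
Add 12 hours and 20 minutes leg 3 → 12:04 UTC (Jan 19).
Dubai is UTC+4:00, so local arrival = 12:04 + 4:00 = 16:04 on Jan 19.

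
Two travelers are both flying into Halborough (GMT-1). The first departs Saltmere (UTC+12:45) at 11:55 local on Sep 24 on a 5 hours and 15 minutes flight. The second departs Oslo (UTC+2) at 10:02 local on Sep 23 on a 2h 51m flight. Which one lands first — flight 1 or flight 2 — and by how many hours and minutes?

the second, by 17 hours 32 minutes

Flight 1 in UTC: 11:55 − 12:45 = 23:10 on Sep 23.
+5 hours and 15 minutes → arrive 04:25 UTC on Sep 24.
Flight 2 in UTC: 10:02 − 2:00 = 08:02 on Sep 23.
+2 hours and 51 minutes → arrive 10:53 UTC on Sep 23.
Flight 2 lands earlier by 17 hours 32 minutes.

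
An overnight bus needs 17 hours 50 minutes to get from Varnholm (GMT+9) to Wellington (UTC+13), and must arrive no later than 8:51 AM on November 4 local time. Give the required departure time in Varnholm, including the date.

11:01 AM on November 3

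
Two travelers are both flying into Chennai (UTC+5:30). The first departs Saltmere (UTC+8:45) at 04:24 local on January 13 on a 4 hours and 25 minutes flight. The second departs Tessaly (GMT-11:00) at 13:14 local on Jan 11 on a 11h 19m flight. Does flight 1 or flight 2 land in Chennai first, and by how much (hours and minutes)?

Flight 1 in UTC: 04:24 − 8:45 = 19:39 on Jan 12.
+4 hours and 25 minutes → arrive 00:04 UTC on Jan 13.
Flight 2 in UTC: 13:14 + 11:00 = 00:14 on Jan 12.
+11 hours and 19 minutes → arrive 11:33 UTC on Jan 12.
Flight 2 lands earlier by 12 hours 31 minutes.

the second, by 12 hours 31 minutes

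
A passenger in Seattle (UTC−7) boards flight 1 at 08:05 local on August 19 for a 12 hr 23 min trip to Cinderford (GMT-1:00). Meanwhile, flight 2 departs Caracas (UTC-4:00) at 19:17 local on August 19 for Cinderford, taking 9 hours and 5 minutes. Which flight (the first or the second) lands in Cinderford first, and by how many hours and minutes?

the first, by 4 hours 54 minutes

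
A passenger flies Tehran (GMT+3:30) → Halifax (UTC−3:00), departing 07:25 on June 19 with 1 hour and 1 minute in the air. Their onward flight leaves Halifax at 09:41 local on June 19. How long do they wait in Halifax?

Convert departure to UTC: 07:25 − 3:30 = 03:55 UTC on Jun 19.
Add 1 hour 1 minute flight time → 04:56 UTC.
Halifax is UTC−3:00, so local arrival = 04:56 − 3:00 = 01:56 on Jun 19.
Layover = 09:41 − 01:56 = 7 hours 45 minutes.

7 hours 45 minutes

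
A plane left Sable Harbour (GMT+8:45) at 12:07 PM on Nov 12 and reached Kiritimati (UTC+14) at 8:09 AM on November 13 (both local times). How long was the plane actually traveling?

14 hours 47 minutes

Departure in UTC: 12:07 PM − 8:45 = 3:22 AM on Nov 12.
Arrival in UTC: 8:09 AM − 14:00 = 6:09 PM on Nov 12.
Elapsed = 6:09 PM − 3:22 AM = 14 hours 47 minutes.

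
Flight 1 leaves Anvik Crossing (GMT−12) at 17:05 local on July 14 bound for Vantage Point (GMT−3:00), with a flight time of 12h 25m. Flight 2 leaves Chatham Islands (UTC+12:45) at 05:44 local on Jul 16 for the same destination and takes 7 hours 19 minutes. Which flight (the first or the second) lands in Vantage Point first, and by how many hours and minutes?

the first, by 6 hours 48 minutes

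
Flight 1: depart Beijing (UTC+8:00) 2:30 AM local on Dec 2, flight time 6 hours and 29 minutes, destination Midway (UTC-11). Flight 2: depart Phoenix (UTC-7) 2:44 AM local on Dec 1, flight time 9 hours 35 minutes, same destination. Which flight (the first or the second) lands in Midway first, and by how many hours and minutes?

Flight 1 in UTC: 2:30 AM − 8:00 = 6:30 PM on Dec 1.
+6 hours and 29 minutes → arrive 12:59 AM UTC on Dec 2.
Flight 2 in UTC: 2:44 AM + 7:00 = 9:44 AM on Dec 1.
+9 hours and 35 minutes → arrive 7:19 PM UTC on Dec 1.
Flight 2 lands earlier by 5 hours 40 minutes.

the second, by 5 hours 40 minutes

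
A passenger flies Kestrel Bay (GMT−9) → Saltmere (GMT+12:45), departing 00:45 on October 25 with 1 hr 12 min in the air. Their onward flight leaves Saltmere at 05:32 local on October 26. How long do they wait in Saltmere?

Convert departure to UTC: 00:45 + 9:00 = 09:45 UTC on Oct 25.
Add 1 hour and 12 minutes flight time → 10:57 UTC.
Saltmere is UTC+12:45, so local arrival = 10:57 + 12:45 = 23:42 on Oct 25.
Layover = 05:32 − 23:42 (+1 day) = 5 hours 50 minutes.

5 hours 50 minutes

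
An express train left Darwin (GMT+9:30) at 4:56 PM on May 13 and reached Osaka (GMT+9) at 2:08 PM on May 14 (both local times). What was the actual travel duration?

21 hours 42 minutes

Departure in UTC: 4:56 PM − 9:30 = 7:26 AM on May 13.
Arrival in UTC: 2:08 PM − 9:00 = 5:08 AM on May 14.
Elapsed = 5:08 AM − 7:26 AM (+1 day) = 21 hours 42 minutes.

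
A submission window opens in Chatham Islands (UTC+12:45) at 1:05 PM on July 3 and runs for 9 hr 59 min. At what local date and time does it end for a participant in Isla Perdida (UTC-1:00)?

9:19 AM on Jul 3

Convert start to UTC: 1:05 PM − 12:45 = 12:20 AM UTC on Jul 3.
Add 9 hours and 59 minutes duration → 10:19 AM UTC.
Isla Perdida is UTC−1:00, so local end time = 10:19 AM − 1:00 = 9:19 AM on Jul 3.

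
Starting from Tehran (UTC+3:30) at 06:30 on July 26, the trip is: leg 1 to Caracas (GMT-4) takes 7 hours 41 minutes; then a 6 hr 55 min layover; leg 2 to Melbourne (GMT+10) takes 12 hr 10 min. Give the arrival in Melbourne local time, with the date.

Convert departure to UTC: 06:30 − 3:30 = 03:00 UTC on Jul 26.
Add 7 hours 41 minutes leg 1 → 10:41 UTC.
Add 6 hours and 55 minutes layover in Caracas → 17:36 UTC.
Add 12 hours 10 minutes leg 2 → 05:46 UTC (Jul 27).
Melbourne is UTC+10:00, so local arrival = 05:46 + 10:00 = 15:46 on Jul 27.

15:46 on Jul 27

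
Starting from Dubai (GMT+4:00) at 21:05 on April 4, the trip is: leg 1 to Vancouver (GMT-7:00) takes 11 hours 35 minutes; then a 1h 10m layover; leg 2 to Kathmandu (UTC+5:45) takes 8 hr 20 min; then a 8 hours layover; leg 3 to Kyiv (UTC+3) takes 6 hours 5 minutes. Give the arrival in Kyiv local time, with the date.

Convert departure to UTC: 21:05 − 4:00 = 17:05 UTC on Apr 4.
Add 11 hours 35 minutes leg 1 → 04:40 UTC (Apr 5).
Add 1 hour and 10 minutes layover in Vancouver → 05:50 UTC.
Add 8 hours 20 minutes leg 2 → 14:10 UTC.
Add 8 hours layover in Kathmandu → 22:10 UTC.
Add 6 hours 5 minutes leg 3 → 04:15 UTC (Apr 6).
Kyiv is UTC+3:00, so local arrival = 04:15 + 3:00 = 07:15 on Apr 6.

07:15 on Apr 6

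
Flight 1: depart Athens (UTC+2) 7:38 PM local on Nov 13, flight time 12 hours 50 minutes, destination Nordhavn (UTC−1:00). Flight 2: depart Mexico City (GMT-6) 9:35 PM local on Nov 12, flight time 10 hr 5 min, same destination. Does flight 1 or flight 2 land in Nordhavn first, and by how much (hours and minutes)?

the second, by 16 hours 48 minutes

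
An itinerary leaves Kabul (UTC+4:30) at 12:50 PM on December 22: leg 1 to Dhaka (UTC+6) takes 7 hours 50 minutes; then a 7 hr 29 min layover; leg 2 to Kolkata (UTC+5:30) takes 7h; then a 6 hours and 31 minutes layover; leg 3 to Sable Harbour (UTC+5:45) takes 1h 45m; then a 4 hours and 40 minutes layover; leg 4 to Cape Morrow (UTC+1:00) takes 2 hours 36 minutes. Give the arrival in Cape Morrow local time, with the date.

Convert departure to UTC: 12:50 PM − 4:30 = 8:20 AM UTC on Dec 22.
Add 7 hours 50 minutes leg 1 → 4:10 PM UTC.
Add 7 hours and 29 minutes layover in Dhaka → 11:39 PM UTC.
Add 7 hours leg 2 → 6:39 AM UTC (Dec 23).
Add 6 hours and 31 minutes layover in Kolkata → 1:10 PM UTC.
Add 1 hour and 45 minutes leg 3 → 2:55 PM UTC.
Add 4 hours 40 minutes layover in Sable Harbour → 7:35 PM UTC.
Add 2 hours 36 minutes leg 4 → 10:11 PM UTC.
Cape Morrow is UTC+1:00, so local arrival = 10:11 PM + 1:00 = 11:11 PM on Dec 23.

11:11 PM on December 23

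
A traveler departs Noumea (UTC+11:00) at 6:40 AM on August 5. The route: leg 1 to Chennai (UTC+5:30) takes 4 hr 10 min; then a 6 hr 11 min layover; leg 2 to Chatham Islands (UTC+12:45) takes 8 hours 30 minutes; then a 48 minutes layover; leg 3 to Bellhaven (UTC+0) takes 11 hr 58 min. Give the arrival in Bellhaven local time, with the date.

3:17 AM on Aug 6

Convert departure to UTC: 6:40 AM − 11:00 = 7:40 PM UTC on Aug 4.
Add 4 hours and 10 minutes leg 1 → 11:50 PM UTC.
Add 6 hours 11 minutes layover in Chennai → 6:01 AM UTC (Aug 5).
Add 8 hours 30 minutes leg 2 → 2:31 PM UTC.
Add 48 minutes layover in Chatham Islands → 3:19 PM UTC.
Add 11 hours and 58 minutes leg 3 → 3:17 AM UTC (Aug 6).
Bellhaven is UTC+0, so local arrival is the same: 3:17 AM on Aug 6.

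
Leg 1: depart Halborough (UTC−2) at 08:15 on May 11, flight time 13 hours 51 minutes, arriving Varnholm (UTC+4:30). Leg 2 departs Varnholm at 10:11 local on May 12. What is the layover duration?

5 hours 35 minutes

Convert departure to UTC: 08:15 + 2:00 = 10:15 UTC on May 11.
Add 13 hours and 51 minutes flight time → 00:06 UTC (May 12).
Varnholm is UTC+4:30, so local arrival = 00:06 + 4:30 = 04:36 on May 12.
Layover = 10:11 − 04:36 = 5 hours 35 minutes.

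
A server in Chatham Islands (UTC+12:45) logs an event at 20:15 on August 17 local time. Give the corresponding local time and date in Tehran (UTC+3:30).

11:00 on August 17

In UTC: 20:15 − 12:45 = 07:30 on Aug 17.
Tehran is UTC+3:30: 07:30 + 3:30 = 11:00 on Aug 17.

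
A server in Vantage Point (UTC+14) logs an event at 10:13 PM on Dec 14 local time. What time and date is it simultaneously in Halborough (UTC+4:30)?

In UTC: 10:13 PM − 14:00 = 8:13 AM on Dec 14.
Halborough is UTC+4:30: 8:13 AM + 4:30 = 12:43 PM on Dec 14.

12:43 PM on December 14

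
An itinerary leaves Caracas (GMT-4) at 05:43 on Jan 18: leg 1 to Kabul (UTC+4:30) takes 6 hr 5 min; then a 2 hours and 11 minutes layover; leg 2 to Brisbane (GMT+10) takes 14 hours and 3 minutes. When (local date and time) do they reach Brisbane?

18:02 on January 19

Convert departure to UTC: 05:43 + 4:00 = 09:43 UTC on Jan 18.
Add 6 hours and 5 minutes leg 1 → 15:48 UTC.
Add 2 hours and 11 minutes layover in Kabul → 17:59 UTC.
Add 14 hours 3 minutes leg 2 → 08:02 UTC (Jan 19).
Brisbane is UTC+10:00, so local arrival = 08:02 + 10:00 = 18:02 on Jan 19.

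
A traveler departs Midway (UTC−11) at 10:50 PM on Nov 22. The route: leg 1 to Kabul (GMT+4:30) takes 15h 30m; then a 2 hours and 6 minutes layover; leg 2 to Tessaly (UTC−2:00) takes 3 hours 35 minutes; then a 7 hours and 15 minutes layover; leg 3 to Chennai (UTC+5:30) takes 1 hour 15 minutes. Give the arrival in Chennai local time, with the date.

9:01 PM on November 24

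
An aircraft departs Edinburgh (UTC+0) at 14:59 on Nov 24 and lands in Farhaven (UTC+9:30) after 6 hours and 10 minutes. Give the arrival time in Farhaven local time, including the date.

Edinburgh is at UTC+0, so departure is already 14:59 UTC on Nov 24.
Add 6 hours 10 minutes travel time → 21:09 UTC.
Farhaven is UTC+9:30, so local arrival = 21:09 + 9:30 = 06:39 on Nov 25.

06:39 on November 25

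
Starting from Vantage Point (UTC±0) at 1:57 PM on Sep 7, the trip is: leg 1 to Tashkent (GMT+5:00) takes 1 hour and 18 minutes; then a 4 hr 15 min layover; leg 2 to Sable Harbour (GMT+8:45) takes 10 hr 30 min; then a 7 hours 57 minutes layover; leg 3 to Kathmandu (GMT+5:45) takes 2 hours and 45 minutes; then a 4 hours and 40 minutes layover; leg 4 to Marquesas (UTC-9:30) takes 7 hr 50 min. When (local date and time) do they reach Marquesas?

7:42 PM on September 8

Vantage Point is at UTC+0, so departure is already 1:57 PM UTC on Sep 7.
Add 1 hour 18 minutes leg 1 → 3:15 PM UTC.
Add 4 hours 15 minutes layover in Tashkent → 7:30 PM UTC.
Add 10 hours 30 minutes leg 2 → 6:00 AM UTC (Sep 8).
Add 7 hours and 57 minutes layover in Sable Harbour → 1:57 PM UTC.
Add 2 hours and 45 minutes leg 3 → 4:42 PM UTC.
Add 4 hours and 40 minutes layover in Kathmandu → 9:22 PM UTC.
Add 7 hours and 50 minutes leg 4 → 5:12 AM UTC (Sep 9).
Marquesas is UTC−9:30, so local arrival = 5:12 AM − 9:30 = 7:42 PM on Sep 8.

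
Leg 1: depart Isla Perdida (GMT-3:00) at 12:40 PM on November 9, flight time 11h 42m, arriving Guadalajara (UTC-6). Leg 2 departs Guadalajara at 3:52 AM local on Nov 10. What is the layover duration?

6 hours 30 minutes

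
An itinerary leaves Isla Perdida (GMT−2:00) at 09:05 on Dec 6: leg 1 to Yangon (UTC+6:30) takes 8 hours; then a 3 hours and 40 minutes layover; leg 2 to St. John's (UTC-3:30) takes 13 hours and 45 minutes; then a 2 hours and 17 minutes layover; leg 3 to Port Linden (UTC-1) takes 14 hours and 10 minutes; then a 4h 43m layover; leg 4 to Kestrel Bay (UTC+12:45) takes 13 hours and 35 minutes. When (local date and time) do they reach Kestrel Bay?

12:00 on December 9

Convert departure to UTC: 09:05 + 2:00 = 11:05 UTC on Dec 6.
Add 8 hours leg 1 → 19:05 UTC.
Add 3 hours 40 minutes layover in Yangon → 22:45 UTC.
Add 13 hours and 45 minutes leg 2 → 12:30 UTC (Dec 7).
Add 2 hours and 17 minutes layover in St. John's → 14:47 UTC.
Add 14 hours 10 minutes leg 3 → 04:57 UTC (Dec 8).
Add 4 hours and 43 minutes layover in Port Linden → 09:40 UTC.
Add 13 hours 35 minutes leg 4 → 23:15 UTC.
Kestrel Bay is UTC+12:45, so local arrival = 23:15 + 12:45 = 12:00 on Dec 9.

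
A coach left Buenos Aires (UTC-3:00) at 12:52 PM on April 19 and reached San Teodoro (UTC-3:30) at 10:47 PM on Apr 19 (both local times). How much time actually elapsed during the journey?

Departure in UTC: 12:52 PM + 3:00 = 3:52 PM on Apr 19.
Arrival in UTC: 10:47 PM + 3:30 = 2:17 AM on Apr 20.
Elapsed = 2:17 AM − 3:52 PM (+1 day) = 10 hours 25 minutes.

10 hours 25 minutes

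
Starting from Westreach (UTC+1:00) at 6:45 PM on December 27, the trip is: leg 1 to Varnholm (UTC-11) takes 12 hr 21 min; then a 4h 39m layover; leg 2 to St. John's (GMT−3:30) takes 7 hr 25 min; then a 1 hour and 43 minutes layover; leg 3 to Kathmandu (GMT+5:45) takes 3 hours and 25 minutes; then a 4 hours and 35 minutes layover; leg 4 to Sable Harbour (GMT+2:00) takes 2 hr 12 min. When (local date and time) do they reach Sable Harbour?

8:05 AM on Dec 29

Convert departure to UTC: 6:45 PM − 1:00 = 5:45 PM UTC on Dec 27.
Add 12 hours and 21 minutes leg 1 → 6:06 AM UTC (Dec 28).
Add 4 hours 39 minutes layover in Varnholm → 10:45 AM UTC.
Add 7 hours and 25 minutes leg 2 → 6:10 PM UTC.
Add 1 hour 43 minutes layover in St. John's → 7:53 PM UTC.
Add 3 hours 25 minutes leg 3 → 11:18 PM UTC.
Add 4 hours 35 minutes layover in Kathmandu → 3:53 AM UTC (Dec 29).
Add 2 hours 12 minutes leg 4 → 6:05 AM UTC.
Sable Harbour is UTC+2:00, so local arrival = 6:05 AM + 2:00 = 8:05 AM on Dec 29.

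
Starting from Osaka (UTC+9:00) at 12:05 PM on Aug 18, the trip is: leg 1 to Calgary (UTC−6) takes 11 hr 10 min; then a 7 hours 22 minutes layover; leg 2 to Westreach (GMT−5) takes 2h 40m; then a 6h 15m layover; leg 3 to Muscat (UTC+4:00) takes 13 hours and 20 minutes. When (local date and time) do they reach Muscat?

11:52 PM on August 19

Convert departure to UTC: 12:05 PM − 9:00 = 3:05 AM UTC on Aug 18.
Add 11 hours and 10 minutes leg 1 → 2:15 PM UTC.
Add 7 hours 22 minutes layover in Calgary → 9:37 PM UTC.
Add 2 hours and 40 minutes leg 2 → 12:17 AM UTC (Aug 19).
Add 6 hours and 15 minutes layover in Westreach → 6:32 AM UTC.
Add 13 hours and 20 minutes leg 3 → 7:52 PM UTC.
Muscat is UTC+4:00, so local arrival = 7:52 PM + 4:00 = 11:52 PM on Aug 19.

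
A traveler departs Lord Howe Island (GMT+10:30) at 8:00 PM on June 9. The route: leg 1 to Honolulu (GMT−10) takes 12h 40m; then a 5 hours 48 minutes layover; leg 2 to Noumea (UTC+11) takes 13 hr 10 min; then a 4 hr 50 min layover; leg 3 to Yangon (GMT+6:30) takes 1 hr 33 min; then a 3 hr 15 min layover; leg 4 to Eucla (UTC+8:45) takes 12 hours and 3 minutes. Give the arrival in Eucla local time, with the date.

Convert departure to UTC: 8:00 PM − 10:30 = 9:30 AM UTC on Jun 9.
Add 12 hours 40 minutes leg 1 → 10:10 PM UTC.
Add 5 hours and 48 minutes layover in Honolulu → 3:58 AM UTC (Jun 10).
Add 13 hours 10 minutes leg 2 → 5:08 PM UTC.
Add 4 hours and 50 minutes layover in Noumea → 9:58 PM UTC.
Add 1 hour 33 minutes leg 3 → 11:31 PM UTC.
Add 3 hours 15 minutes layover in Yangon → 2:46 AM UTC (Jun 11).
Add 12 hours 3 minutes leg 4 → 2:49 PM UTC.
Eucla is UTC+8:45, so local arrival = 2:49 PM + 8:45 = 11:34 PM on Jun 11.

11:34 PM on Jun 11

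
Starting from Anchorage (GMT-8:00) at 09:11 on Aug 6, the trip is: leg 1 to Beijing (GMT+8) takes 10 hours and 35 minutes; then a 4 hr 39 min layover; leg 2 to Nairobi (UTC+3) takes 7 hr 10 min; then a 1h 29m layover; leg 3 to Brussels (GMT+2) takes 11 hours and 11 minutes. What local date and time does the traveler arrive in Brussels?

Convert departure to UTC: 09:11 + 8:00 = 17:11 UTC on Aug 6.
Add 10 hours and 35 minutes leg 1 → 03:46 UTC (Aug 7).
Add 4 hours and 39 minutes layover in Beijing → 08:25 UTC.
Add 7 hours 10 minutes leg 2 → 15:35 UTC.
Add 1 hour and 29 minutes layover in Nairobi → 17:04 UTC.
Add 11 hours 11 minutes leg 3 → 04:15 UTC (Aug 8).
Brussels is UTC+2:00, so local arrival = 04:15 + 2:00 = 06:15 on Aug 8.

06:15 on August 8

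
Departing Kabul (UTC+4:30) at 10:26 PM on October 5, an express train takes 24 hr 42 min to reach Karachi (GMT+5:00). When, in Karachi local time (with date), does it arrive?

Convert departure to UTC: 10:26 PM − 4:30 = 5:56 PM UTC on Oct 5.
Add 24 hours 42 minutes travel time → 6:38 PM UTC (Oct 6).
Karachi is UTC+5:00, so local arrival = 6:38 PM + 5:00 = 11:38 PM on Oct 6.

11:38 PM on October 6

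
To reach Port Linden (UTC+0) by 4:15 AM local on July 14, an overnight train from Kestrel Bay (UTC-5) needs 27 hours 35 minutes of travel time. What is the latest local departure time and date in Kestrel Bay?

7:40 PM on Jul 12

Target arrival is already UTC: 4:15 AM on Jul 14.
Subtract 27 hours 35 minutes → departure 12:40 AM UTC on Jul 13.
Kestrel Bay is UTC−5:00: 12:40 AM − 5:00 = 7:40 PM on Jul 12.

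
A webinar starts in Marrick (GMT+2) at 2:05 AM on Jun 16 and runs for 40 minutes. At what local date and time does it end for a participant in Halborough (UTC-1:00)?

11:45 PM on Jun 15

Convert start to UTC: 2:05 AM − 2:00 = 12:05 AM UTC on Jun 16.
Add 40 minutes duration → 12:45 AM UTC.
Halborough is UTC−1:00, so local end time = 12:45 AM − 1:00 = 11:45 PM on Jun 15.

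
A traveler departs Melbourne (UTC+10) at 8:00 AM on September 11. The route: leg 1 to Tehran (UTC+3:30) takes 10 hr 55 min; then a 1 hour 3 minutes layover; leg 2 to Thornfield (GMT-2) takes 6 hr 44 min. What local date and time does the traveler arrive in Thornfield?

2:42 PM on September 11

Convert departure to UTC: 8:00 AM − 10:00 = 10:00 PM UTC on Sep 10.
Add 10 hours and 55 minutes leg 1 → 8:55 AM UTC (Sep 11).
Add 1 hour and 3 minutes layover in Tehran → 9:58 AM UTC.
Add 6 hours and 44 minutes leg 2 → 4:42 PM UTC.
Thornfield is UTC−2:00, so local arrival = 4:42 PM − 2:00 = 2:42 PM on Sep 11.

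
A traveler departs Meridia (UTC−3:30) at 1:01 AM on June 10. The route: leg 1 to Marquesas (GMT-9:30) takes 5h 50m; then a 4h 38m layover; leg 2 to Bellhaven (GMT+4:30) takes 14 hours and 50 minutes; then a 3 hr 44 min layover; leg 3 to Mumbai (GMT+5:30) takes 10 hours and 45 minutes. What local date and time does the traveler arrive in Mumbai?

1:48 AM on Jun 12

Convert departure to UTC: 1:01 AM + 3:30 = 4:31 AM UTC on Jun 10.
Add 5 hours 50 minutes leg 1 → 10:21 AM UTC.
Add 4 hours and 38 minutes layover in Marquesas → 2:59 PM UTC.
Add 14 hours and 50 minutes leg 2 → 5:49 AM UTC (Jun 11).
Add 3 hours 44 minutes layover in Bellhaven → 9:33 AM UTC.
Add 10 hours 45 minutes leg 3 → 8:18 PM UTC.
Mumbai is UTC+5:30, so local arrival = 8:18 PM + 5:30 = 1:48 AM on Jun 12.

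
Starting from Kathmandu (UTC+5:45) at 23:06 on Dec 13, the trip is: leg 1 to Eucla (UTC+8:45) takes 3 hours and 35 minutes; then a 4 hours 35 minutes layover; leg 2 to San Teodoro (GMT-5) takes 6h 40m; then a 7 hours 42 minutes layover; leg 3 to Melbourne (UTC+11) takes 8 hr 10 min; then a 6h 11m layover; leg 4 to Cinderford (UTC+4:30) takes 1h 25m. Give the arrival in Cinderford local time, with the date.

Convert departure to UTC: 23:06 − 5:45 = 17:21 UTC on Dec 13.
Add 3 hours and 35 minutes leg 1 → 20:56 UTC.
Add 4 hours 35 minutes layover in Eucla → 01:31 UTC (Dec 14).
Add 6 hours and 40 minutes leg 2 → 08:11 UTC.
Add 7 hours 42 minutes layover in San Teodoro → 15:53 UTC.
Add 8 hours 10 minutes leg 3 → 00:03 UTC (Dec 15).
Add 6 hours and 11 minutes layover in Melbourne → 06:14 UTC.
Add 1 hour and 25 minutes leg 4 → 07:39 UTC.
Cinderford is UTC+4:30, so local arrival = 07:39 + 4:30 = 12:09 on Dec 15.

12:09 on December 15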